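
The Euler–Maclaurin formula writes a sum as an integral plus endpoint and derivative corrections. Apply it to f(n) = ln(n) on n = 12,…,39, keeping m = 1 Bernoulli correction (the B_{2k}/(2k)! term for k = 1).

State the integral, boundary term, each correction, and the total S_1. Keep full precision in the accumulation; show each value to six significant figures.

S_1 ≈ 89.1295

Integral: ∫_12^39 ln(x) dx = 86.0600.
Endpoint term: (f(12) + f(39))/2 = (2.48491 + 3.66356)/2 = 3.07423.
Running total after boundary: 89.1343.
Correction k=1: B_{2}/2! · (f^{(1)}(39) − f^{(1)}(12)) = 1/12 · (0.0256410 − 0.0833333) = -0.00480769.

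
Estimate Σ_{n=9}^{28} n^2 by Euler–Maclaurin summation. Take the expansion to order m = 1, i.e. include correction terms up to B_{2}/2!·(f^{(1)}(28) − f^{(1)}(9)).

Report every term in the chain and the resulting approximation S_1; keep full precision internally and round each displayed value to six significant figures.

S_1 ≈ 7510.00

∫_9^28 x^2 dx evaluates to 7074.33.
Boundary: ½(f(9) + f(28)) = ½(81.0000 + 784.000) = 432.500.
Integral + boundary = 7506.83.
Correction k=1: B_{2}/2! · (f^{(1)}(28) − f^{(1)}(9)) = 1/12 · (56.0000 − 18.0000) = 3.16667.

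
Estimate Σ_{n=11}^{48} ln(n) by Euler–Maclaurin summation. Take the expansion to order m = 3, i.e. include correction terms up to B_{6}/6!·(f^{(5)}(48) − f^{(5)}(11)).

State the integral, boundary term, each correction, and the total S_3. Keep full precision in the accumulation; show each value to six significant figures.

Integral: ∫_11^48 ln(x) dx = 122.441.
Boundary: ½(f(11) + f(48)) = ½(2.39790 + 3.87120) = 3.13455.
Running total after boundary: 125.575.
Order-1 term: 1/12 · (0.0208333 − 0.0909091) = -0.00583965.
Partial sum through k=1: 125.570.
Order-2 term: −1/720 · (1.80845e-05 − 0.00150263) = 2.06187e-06.
Partial sum through k=2: 125.570.
Order-3 term: 1/30240 · (9.41901e-08 − 0.000149021) = -4.92483e-09.

S_3 ≈ 125.570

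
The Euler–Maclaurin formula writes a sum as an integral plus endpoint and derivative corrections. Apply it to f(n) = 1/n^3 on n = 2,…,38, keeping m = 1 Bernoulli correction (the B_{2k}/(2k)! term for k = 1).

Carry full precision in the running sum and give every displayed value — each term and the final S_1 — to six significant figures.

S_1 ≈ 0.202788

The integral term ∫_2^38 1/x^3 dx = 0.124654.
Boundary: ½(f(2) + f(38)) = ½(0.125000 + 1.82242e-05) = 0.0625091.
Running total after boundary: 0.187163.
Correction k=1: B_{2}/2! · (f^{(1)}(38) − f^{(1)}(2)) = 1/12 · (-1.43876e-06 − (-0.187500)) = 0.0156249.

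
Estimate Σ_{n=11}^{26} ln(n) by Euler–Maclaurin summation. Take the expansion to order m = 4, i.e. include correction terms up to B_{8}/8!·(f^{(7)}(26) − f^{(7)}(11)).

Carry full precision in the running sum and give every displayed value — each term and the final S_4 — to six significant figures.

∫_11^26 ln(x) dx evaluates to 43.3337.
Boundary: ½(f(11) + f(26)) = ½(2.39790 + 3.25810) = 2.82800.
Integral + boundary = 46.1617.
k=1: B_{2}/(2)! × [f^{(1)}(26) − f^{(1)}(11)] = 1/12 × (0.0384615 − 0.0909091) = -0.00437063.
Running total after k=1: 46.1573.
k=2: B_{4}/(4)! × [f^{(3)}(26) − f^{(3)}(11)] = −1/720 × (0.000113792 − 0.00150263) = 1.92894e-06.
Running total after k=2: 46.1573.
k=3: B_{6}/(6)! × [f^{(5)}(26) − f^{(5)}(11)] = 1/30240 × (2.01997e-06 − 0.000149021) = -4.86115e-09.
Running total after k=3: 46.1573.
k=4: B_{8}/(8)! × [f^{(7)}(26) − f^{(7)}(11)] = −1/1209600 × (8.96436e-08 − 3.69474e-05) = 3.04710e-11.

S_4 ≈ 46.1573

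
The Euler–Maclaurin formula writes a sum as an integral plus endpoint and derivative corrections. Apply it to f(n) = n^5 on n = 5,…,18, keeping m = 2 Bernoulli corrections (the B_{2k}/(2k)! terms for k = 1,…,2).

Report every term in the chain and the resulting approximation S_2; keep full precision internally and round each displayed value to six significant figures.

∫_5^18 x^5 dx evaluates to 5.66610e+06.
Endpoint term: (f(5) + f(18))/2 = (3125.00 + 1.88957e+06)/2 = 946346.
Integral + boundary = 6.61245e+06.
k=1: B_{2}/(2)! × [f^{(1)}(18) − f^{(1)}(5)] = 1/12 × (524880 − 3125.00) = 43479.6.
Partial sum through k=1: 6.65593e+06.
k=2: B_{4}/(4)! × [f^{(3)}(18) − f^{(3)}(5)] = −1/720 × (19440.0 − 1500.00) = -24.9167.

S_2 ≈ 6.65590e+06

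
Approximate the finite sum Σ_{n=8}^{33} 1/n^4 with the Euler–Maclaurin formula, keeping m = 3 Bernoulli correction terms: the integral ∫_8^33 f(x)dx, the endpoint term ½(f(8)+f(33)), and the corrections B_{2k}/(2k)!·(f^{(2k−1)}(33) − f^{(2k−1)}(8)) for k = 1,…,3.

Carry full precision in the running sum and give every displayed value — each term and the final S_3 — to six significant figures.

S_3 ≈ 0.000774344

The integral term ∫_8^33 1/x^4 dx = 0.000641766.
½[f(8) + f(33)] = ½[0.000244141 + 8.43226e-07] = 0.000122492.
Integral + boundary = 0.000764258.
Correction k=1: B_{2}/2! · (f^{(1)}(33) − f^{(1)}(8)) = 1/12 · (-1.02209e-07 − (-0.000122070)) = 1.01640e-05.
Partial sum through k=1: 0.000774422.
Correction k=2: B_{4}/4! · (f^{(3)}(33) − f^{(3)}(8)) = −1/720 · (-2.81568e-09 − (-5.72205e-05)) = -7.94689e-08.
Partial sum through k=2: 0.000774343.
Correction k=3: B_{6}/6! · (f^{(5)}(33) − f^{(5)}(8)) = 1/30240 · (-1.44792e-10 − (-5.00679e-05)) = 1.65568e-09.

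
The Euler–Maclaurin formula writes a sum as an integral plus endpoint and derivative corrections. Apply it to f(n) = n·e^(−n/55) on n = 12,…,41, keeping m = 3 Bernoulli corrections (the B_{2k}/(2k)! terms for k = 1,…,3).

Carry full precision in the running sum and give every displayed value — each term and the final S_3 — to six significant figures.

S_3 ≈ 471.715

Integral: ∫_12^41 x·e^(−x/55) dx = 457.206.
Endpoint term: (f(12) + f(41))/2 = (9.64775 + 19.4553)/2 = 14.5515.
So far: 471.757.
Correction k=1: B_{2}/2! · (f^{(1)}(41) − f^{(1)}(12)) = 1/12 · (0.120787 − 0.628566) = -0.0423149.
After k=1: 471.715.
Correction k=2: B_{4}/4! · (f^{(3)}(41) − f^{(3)}(12)) = −1/720 · (0.000353661 − 0.000739347) = 5.35675e-07.
After k=2: 471.715.
Correction k=3: B_{6}/6! · (f^{(5)}(41) − f^{(5)}(12)) = 1/30240 · (2.20625e-07 − 4.20133e-07) = -6.59748e-12.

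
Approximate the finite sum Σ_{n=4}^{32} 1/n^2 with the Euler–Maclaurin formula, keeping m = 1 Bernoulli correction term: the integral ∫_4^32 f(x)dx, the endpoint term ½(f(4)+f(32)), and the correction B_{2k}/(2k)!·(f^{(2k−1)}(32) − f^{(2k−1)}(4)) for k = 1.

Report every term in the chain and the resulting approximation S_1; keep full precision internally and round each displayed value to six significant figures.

S_1 ≈ 0.253087

The integral term ∫_4^32 1/x^2 dx = 0.218750.
Boundary: ½(f(4) + f(32)) = ½(0.0625000 + 0.000976562) = 0.0317383.
Integral + boundary = 0.250488.
Correction k=1: B_{2}/2! · (f^{(1)}(32) − f^{(1)}(4)) = 1/12 · (-6.10352e-05 − (-0.0312500)) = 0.00259908.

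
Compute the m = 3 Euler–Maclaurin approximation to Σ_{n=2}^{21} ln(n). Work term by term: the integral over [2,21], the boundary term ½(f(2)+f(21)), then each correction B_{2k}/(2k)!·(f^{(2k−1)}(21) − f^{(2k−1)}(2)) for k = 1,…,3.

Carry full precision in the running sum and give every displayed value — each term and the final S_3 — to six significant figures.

S_3 ≈ 45.3801

Integral: ∫_2^21 ln(x) dx = 43.5487.
½[f(2) + f(21)] = ½[0.693147 + 3.04452] = 1.86883.
So far: 45.4175.
Correction k=1: B_{2}/2! · (f^{(1)}(21) − f^{(1)}(2)) = 1/12 · (0.0476190 − 0.500000) = -0.0376984.
Running total after k=1: 45.3798.
Correction k=2: B_{4}/4! · (f^{(3)}(21) − f^{(3)}(2)) = −1/720 · (0.000215959 − 0.250000) = 0.000346922.
Running total after k=2: 45.3802.
Correction k=3: B_{6}/6! · (f^{(5)}(21) − f^{(5)}(2)) = 1/30240 · (5.87645e-06 − 0.750000) = -2.48014e-05.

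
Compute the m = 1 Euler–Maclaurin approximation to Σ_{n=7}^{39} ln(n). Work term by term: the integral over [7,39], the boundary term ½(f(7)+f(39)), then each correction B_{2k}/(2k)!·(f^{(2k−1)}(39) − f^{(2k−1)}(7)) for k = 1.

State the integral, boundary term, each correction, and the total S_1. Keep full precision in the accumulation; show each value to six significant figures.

S_1 ≈ 100.053

Integral: ∫_7^39 ln(x) dx = 97.2575.
Endpoint term: (f(7) + f(39))/2 = (1.94591 + 3.66356)/2 = 2.80474.
So far: 100.062.
Correction k=1: B_{2}/2! · (f^{(1)}(39) − f^{(1)}(7)) = 1/12 · (0.0256410 − 0.142857) = -0.00976801.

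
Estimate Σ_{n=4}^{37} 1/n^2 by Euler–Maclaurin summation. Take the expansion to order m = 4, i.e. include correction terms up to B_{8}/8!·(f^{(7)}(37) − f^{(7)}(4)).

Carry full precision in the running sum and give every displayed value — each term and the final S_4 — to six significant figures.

∫_4^37 1/x^2 dx evaluates to 0.222973.
Boundary: ½(f(4) + f(37)) = ½(0.0625000 + 0.000730460) = 0.0316152.
So far: 0.254588.
Correction k=1: B_{2}/2! · (f^{(1)}(37) − f^{(1)}(4)) = 1/12 · (-3.94843e-05 − (-0.0312500)) = 0.00260088.
After k=1: 0.257189.
Correction k=2: B_{4}/4! · (f^{(3)}(37) − f^{(3)}(4)) = −1/720 · (-3.46101e-07 − (-0.0234375)) = -3.25516e-05.
After k=2: 0.257157.
Correction k=3: B_{6}/6! · (f^{(5)}(37) − f^{(5)}(4)) = 1/30240 · (-7.58439e-09 − (-0.0439453)) = 1.45322e-06.
After k=3: 0.257158.
Correction k=4: B_{8}/8! · (f^{(7)}(37) − f^{(7)}(4)) = −1/1209600 · (-3.10245e-10 − (-0.153809)) = -1.27157e-07.

S_4 ≈ 0.257158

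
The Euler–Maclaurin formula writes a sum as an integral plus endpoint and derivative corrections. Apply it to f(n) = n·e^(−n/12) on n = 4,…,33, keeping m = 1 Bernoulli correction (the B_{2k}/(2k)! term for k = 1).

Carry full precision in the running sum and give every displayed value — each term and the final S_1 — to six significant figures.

S_1 ≈ 105.492

∫_4^33 x·e^(−x/12) dx evaluates to 103.053.
Endpoint term: (f(4) + f(33))/2 = (2.86613 + 2.10962)/2 = 2.48787.
So far: 105.541.
Correction k=1: B_{2}/2! · (f^{(1)}(33) − f^{(1)}(4)) = 1/12 · (-0.111874 − 0.477688) = -0.0491301.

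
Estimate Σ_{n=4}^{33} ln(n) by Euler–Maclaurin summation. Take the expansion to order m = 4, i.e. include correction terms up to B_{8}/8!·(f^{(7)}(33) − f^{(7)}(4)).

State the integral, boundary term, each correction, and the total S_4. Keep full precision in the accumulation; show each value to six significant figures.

The integral term ∫_4^33 ln(x) dx = 80.8396.
½[f(4) + f(33)] = ½[1.38629 + 3.49651] = 2.44140.
Running total after boundary: 83.2810.
Correction k=1: B_{2}/2! · (f^{(1)}(33) − f^{(1)}(4)) = 1/12 · (0.0303030 − 0.250000) = -0.0183081.
After k=1: 83.2627.
Correction k=2: B_{4}/4! · (f^{(3)}(33) − f^{(3)}(4)) = −1/720 · (5.56529e-05 − 0.0312500) = 4.33255e-05.
After k=2: 83.2627.
Correction k=3: B_{6}/6! · (f^{(5)}(33) − f^{(5)}(4)) = 1/30240 · (6.13256e-07 − 0.0234375) = -7.75029e-07.
After k=3: 83.2627.
Correction k=4: B_{8}/8! · (f^{(7)}(33) − f^{(7)}(4)) = −1/1209600 · (1.68941e-08 − 0.0439453) = 3.63304e-08.

S_4 ≈ 83.2627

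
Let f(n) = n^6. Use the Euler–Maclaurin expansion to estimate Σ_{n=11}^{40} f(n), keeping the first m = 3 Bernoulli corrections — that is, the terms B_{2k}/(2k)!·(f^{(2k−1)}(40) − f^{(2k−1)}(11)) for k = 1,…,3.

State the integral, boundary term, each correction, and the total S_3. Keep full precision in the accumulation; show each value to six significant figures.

S_3 ≈ 2.55029e+10

The integral term ∫_11^40 x^6 dx = 2.34029e+10.
Endpoint term: (f(11) + f(40))/2 = (1.77156e+06 + 4.09600e+09)/2 = 2.04889e+09.
So far: 2.54518e+10.
Order-1 term: 1/12 · (6.14400e+08 − 966306) = 5.11195e+07.
Partial sum through k=1: 2.55029e+10.
Order-2 term: −1/720 · (7.68000e+06 − 159720) = -10444.8.
Partial sum through k=2: 2.55029e+10.
Order-3 term: 1/30240 · (28800.0 − 7920.00) = 0.690476.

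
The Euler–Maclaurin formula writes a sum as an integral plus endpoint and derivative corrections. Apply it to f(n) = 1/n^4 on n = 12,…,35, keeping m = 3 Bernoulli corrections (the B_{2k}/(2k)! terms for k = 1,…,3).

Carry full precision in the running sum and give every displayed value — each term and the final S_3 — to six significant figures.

S_3 ≈ 0.000210901

The integral term ∫_12^35 1/x^4 dx = 0.000185127.
Endpoint term: (f(12) + f(35))/2 = (4.82253e-05 + 6.66389e-07)/2 = 2.44458e-05.
Running total after boundary: 0.000209573.
Order-1 term: 1/12 · (-7.61587e-08 − (-1.60751e-05)) = 1.33325e-06.
Partial sum through k=1: 0.000210906.
Order-2 term: −1/720 · (-1.86511e-09 − (-3.34898e-06)) = -4.64877e-09.
Partial sum through k=2: 0.000210901.
Order-3 term: 1/30240 · (-8.52623e-11 − (-1.30238e-06)) = 4.30653e-11.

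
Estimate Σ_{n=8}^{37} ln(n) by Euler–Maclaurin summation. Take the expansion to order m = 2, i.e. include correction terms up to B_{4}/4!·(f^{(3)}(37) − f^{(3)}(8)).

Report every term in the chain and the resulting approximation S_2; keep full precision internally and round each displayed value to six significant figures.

The integral term ∫_8^37 ln(x) dx = 87.9684.
Endpoint term: (f(8) + f(37))/2 = (2.07944 + 3.61092)/2 = 2.84518.
Integral + boundary = 90.8136.
Correction k=1: B_{2}/2! · (f^{(1)}(37) − f^{(1)}(8)) = 1/12 · (0.0270270 − 0.125000) = -0.00816441.
After k=1: 90.8054.
Correction k=2: B_{4}/4! · (f^{(3)}(37) − f^{(3)}(8)) = −1/720 · (3.94843e-05 − 0.00390625) = 5.37051e-06.

S_2 ≈ 90.8055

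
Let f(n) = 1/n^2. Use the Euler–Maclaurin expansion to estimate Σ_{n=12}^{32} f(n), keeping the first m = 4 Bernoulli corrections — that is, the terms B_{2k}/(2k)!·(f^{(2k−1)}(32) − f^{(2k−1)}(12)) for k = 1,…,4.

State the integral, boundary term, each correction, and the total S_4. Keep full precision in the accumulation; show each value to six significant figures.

The integral term ∫_12^32 1/x^2 dx = 0.0520833.
Endpoint term: (f(12) + f(32))/2 = (0.00694444 + 0.000976562)/2 = 0.00396050.
So far: 0.0560438.
Correction k=1: B_{2}/2! · (f^{(1)}(32) − f^{(1)}(12)) = 1/12 · (-6.10352e-05 − (-0.00115741)) = 9.13644e-05.
Running total after k=1: 0.0561352.
Correction k=2: B_{4}/4! · (f^{(3)}(32) − f^{(3)}(12)) = −1/720 · (-7.15256e-07 − (-9.64506e-05)) = -1.32966e-07.
Running total after k=2: 0.0561351.
Correction k=3: B_{6}/6! · (f^{(5)}(32) − f^{(5)}(12)) = 1/30240 · (-2.09548e-08 − (-2.00939e-05)) = 6.63787e-10.
Running total after k=3: 0.0561351.
Correction k=4: B_{8}/8! · (f^{(7)}(32) − f^{(7)}(12)) = −1/1209600 · (-1.14596e-09 − (-7.81429e-06)) = -6.45928e-12.

S_4 ≈ 0.0561351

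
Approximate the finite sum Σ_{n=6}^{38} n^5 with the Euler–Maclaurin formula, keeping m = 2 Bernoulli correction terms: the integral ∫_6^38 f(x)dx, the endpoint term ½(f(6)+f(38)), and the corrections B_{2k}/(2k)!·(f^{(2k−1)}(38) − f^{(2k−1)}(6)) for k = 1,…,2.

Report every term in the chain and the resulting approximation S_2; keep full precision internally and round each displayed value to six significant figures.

S_2 ≈ 5.42305e+08

∫_6^38 x^5 dx evaluates to 5.01815e+08.
½[f(6) + f(38)] = ½[7776.00 + 7.92352e+07] = 3.96215e+07.
So far: 5.41436e+08.
k=1: B_{2}/(2)! × [f^{(1)}(38) − f^{(1)}(6)] = 1/12 × (1.04257e+07 − 6480.00) = 868267.
After k=1: 5.42305e+08.
k=2: B_{4}/(4)! × [f^{(3)}(38) − f^{(3)}(6)] = −1/720 × (86640.0 − 2160.00) = -117.333.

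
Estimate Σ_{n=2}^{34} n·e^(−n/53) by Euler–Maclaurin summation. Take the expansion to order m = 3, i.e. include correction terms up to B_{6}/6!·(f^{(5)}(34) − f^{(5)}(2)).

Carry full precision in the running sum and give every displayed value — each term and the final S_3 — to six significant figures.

Integral: ∫_2^34 x·e^(−x/53) dx = 379.371.
Endpoint term: (f(2) + f(34))/2 = (1.92593 + 17.9009)/2 = 9.91342.
Running total after boundary: 389.285.
Order-1 term: 1/12 · (0.188744 − 0.926629) = -0.0614904.
Partial sum through k=1: 389.223.
Order-2 term: −1/720 · (0.000442057 − 0.00101551) = 7.96460e-07.
Partial sum through k=2: 389.223.
Order-3 term: 1/30240 · (2.90823e-07 − 6.05603e-07) = -1.04094e-11.

S_3 ≈ 389.223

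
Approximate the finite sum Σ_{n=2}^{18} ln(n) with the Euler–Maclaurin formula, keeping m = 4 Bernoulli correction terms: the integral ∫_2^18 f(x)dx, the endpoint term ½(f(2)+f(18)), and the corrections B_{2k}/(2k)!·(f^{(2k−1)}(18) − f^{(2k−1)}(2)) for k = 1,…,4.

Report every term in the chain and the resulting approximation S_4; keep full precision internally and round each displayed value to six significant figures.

∫_2^18 ln(x) dx evaluates to 34.6404.
½[f(2) + f(18)] = ½[0.693147 + 2.89037] = 1.79176.
Running total after boundary: 36.4322.
k=1: B_{2}/(2)! × [f^{(1)}(18) − f^{(1)}(2)] = 1/12 × (0.0555556 − 0.500000) = -0.0370370.
Running total after k=1: 36.3951.
k=2: B_{4}/(4)! × [f^{(3)}(18) − f^{(3)}(2)] = −1/720 × (0.000342936 − 0.250000) = 0.000346746.
Running total after k=2: 36.3955.
k=3: B_{6}/(6)! × [f^{(5)}(18) − f^{(5)}(2)] = 1/30240 × (1.27013e-05 − 0.750000) = -2.48012e-05.
Running total after k=3: 36.3954.
k=4: B_{8}/(8)! × [f^{(7)}(18) − f^{(7)}(2)] = −1/1209600 × (1.17605e-06 − 5.62500) = 4.65030e-06.

S_4 ≈ 36.3954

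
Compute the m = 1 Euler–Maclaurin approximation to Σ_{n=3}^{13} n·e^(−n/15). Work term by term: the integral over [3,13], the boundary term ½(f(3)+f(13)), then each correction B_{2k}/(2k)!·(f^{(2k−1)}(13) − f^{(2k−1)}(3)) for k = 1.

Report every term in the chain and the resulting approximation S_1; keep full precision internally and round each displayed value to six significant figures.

S_1 ≈ 48.4206

Integral: ∫_3^13 x·e^(−x/15) dx = 44.5101.
½[f(3) + f(13)] = ½[2.45619 + 5.46455] = 3.96037.
Integral + boundary = 48.4705.
Correction k=1: B_{2}/2! · (f^{(1)}(13) − f^{(1)}(3)) = 1/12 · (0.0560467 − 0.654985) = -0.0499115.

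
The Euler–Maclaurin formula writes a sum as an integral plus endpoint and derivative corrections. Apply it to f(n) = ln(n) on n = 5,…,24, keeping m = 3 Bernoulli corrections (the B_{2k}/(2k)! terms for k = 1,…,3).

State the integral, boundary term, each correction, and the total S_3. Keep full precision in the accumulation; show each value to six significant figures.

∫_5^24 ln(x) dx evaluates to 49.2261.
Boundary: ½(f(5) + f(24)) = ½(1.60944 + 3.17805) = 2.39375.
Running total after boundary: 51.6198.
k=1: B_{2}/(2)! × [f^{(1)}(24) − f^{(1)}(5)] = 1/12 × (0.0416667 − 0.200000) = -0.0131944.
Partial sum through k=1: 51.6067.
k=2: B_{4}/(4)! × [f^{(3)}(24) − f^{(3)}(5)] = −1/720 × (0.000144676 − 0.0160000) = 2.20213e-05.
Partial sum through k=2: 51.6067.
k=3: B_{6}/(6)! × [f^{(5)}(24) − f^{(5)}(5)] = 1/30240 × (3.01408e-06 − 0.00768000) = -2.53869e-07.

S_3 ≈ 51.6067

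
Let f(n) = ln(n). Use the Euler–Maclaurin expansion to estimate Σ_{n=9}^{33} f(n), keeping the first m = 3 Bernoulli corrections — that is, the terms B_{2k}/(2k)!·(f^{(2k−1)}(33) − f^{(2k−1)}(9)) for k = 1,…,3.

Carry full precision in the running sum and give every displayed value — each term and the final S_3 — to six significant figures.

S_3 ≈ 74.4499

The integral term ∫_9^33 ln(x) dx = 71.6097.
½[f(9) + f(33)] = ½[2.19722 + 3.49651] = 2.84687.
Integral + boundary = 74.4566.
Order-1 term: 1/12 · (0.0303030 − 0.111111) = -0.00673401.
After k=1: 74.4499.
Order-2 term: −1/720 · (5.56529e-05 − 0.00274348) = 3.73310e-06.
After k=2: 74.4499.
Order-3 term: 1/30240 · (6.13256e-07 − 0.000406442) = -1.34203e-08.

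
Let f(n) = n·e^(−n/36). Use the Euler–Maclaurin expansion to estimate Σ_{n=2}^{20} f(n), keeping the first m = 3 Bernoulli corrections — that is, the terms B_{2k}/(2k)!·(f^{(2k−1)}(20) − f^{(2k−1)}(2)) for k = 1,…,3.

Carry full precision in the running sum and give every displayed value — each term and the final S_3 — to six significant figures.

S_3 ≈ 144.016

The integral term ∫_2^20 x·e^(−x/36) dx = 137.386.
Boundary: ½(f(2) + f(20)) = ½(1.89192 + 11.4751) = 6.68349.
Running total after boundary: 144.069.
Correction k=1: B_{2}/2! · (f^{(1)}(20) − f^{(1)}(2)) = 1/12 · (0.255002 − 0.893406) = -0.0532004.
Running total after k=1: 144.016.
Correction k=2: B_{4}/4! · (f^{(3)}(20) − f^{(3)}(2)) = −1/720 · (0.00108218 − 0.00214917) = 1.48193e-06.
Running total after k=2: 144.016.
Correction k=3: B_{6}/6! · (f^{(5)}(20) − f^{(5)}(2)) = 1/30240 · (1.51821e-06 − 2.78471e-06) = -4.18815e-11.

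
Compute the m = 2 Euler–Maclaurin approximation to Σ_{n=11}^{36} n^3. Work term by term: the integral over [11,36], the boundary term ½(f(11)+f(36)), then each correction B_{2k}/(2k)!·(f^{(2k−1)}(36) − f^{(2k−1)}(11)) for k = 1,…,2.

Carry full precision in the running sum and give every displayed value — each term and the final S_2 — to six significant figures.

S_2 ≈ 440531

Integral: ∫_11^36 x^3 dx = 416244.
Boundary: ½(f(11) + f(36)) = ½(1331.00 + 46656.0) = 23993.5.
Integral + boundary = 440237.
Correction k=1: B_{2}/2! · (f^{(1)}(36) − f^{(1)}(11)) = 1/12 · (3888.00 − 363.000) = 293.750.
Partial sum through k=1: 440531.
Correction k=2: B_{4}/4! · (f^{(3)}(36) − f^{(3)}(11)) = −1/720 · (6.00000 − 6.00000) = 0.00000.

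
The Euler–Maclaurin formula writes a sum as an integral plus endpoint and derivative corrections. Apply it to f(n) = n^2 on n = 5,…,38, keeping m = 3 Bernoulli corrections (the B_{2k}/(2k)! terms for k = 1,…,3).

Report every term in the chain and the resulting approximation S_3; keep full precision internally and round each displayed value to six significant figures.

The integral term ∫_5^38 x^2 dx = 18249.0.
Endpoint term: (f(5) + f(38))/2 = (25.0000 + 1444.00)/2 = 734.500.
Running total after boundary: 18983.5.
Order-1 term: 1/12 · (76.0000 − 10.0000) = 5.50000.
Running total after k=1: 18989.0.
Order-2 term: −1/720 · (0.00000 − 0.00000) = 0.00000.
Running total after k=2: 18989.0.
Order-3 term: 1/30240 · (0.00000 − 0.00000) = 0.00000.

S_3 ≈ 18989.0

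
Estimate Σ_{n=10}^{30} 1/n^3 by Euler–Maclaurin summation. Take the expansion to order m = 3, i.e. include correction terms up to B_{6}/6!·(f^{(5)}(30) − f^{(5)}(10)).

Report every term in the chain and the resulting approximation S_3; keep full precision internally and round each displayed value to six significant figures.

Integral: ∫_10^30 1/x^3 dx = 0.00444444.
Boundary: ½(f(10) + f(30)) = ½(0.00100000 + 3.70370e-05) = 0.000518519.
Integral + boundary = 0.00496296.
k=1: B_{2}/(2)! × [f^{(1)}(30) − f^{(1)}(10)] = 1/12 × (-3.70370e-06 − (-0.000300000)) = 2.46914e-05.
Partial sum through k=1: 0.00498765.
k=2: B_{4}/(4)! × [f^{(3)}(30) − f^{(3)}(10)] = −1/720 × (-8.23045e-08 − (-6.00000e-05)) = -8.32190e-08.
Partial sum through k=2: 0.00498757.
k=3: B_{6}/(6)! × [f^{(5)}(30) − f^{(5)}(10)] = 1/30240 × (-3.84088e-09 − (-2.52000e-05)) = 8.33206e-10.

S_3 ≈ 0.00498757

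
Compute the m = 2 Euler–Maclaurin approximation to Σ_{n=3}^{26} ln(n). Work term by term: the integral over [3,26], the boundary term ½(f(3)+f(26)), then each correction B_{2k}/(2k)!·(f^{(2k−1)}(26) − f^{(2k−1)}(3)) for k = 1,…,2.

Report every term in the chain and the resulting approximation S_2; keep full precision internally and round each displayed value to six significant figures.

∫_3^26 ln(x) dx evaluates to 58.4147.
½[f(3) + f(26)] = ½[1.09861 + 3.25810] = 2.17835.
Running total after boundary: 60.5930.
k=1: B_{2}/(2)! × [f^{(1)}(26) − f^{(1)}(3)] = 1/12 × (0.0384615 − 0.333333) = -0.0245726.
Partial sum through k=1: 60.5685.
k=2: B_{4}/(4)! × [f^{(3)}(26) − f^{(3)}(3)] = −1/720 × (0.000113792 − 0.0740741) = 0.000102723.

S_2 ≈ 60.5686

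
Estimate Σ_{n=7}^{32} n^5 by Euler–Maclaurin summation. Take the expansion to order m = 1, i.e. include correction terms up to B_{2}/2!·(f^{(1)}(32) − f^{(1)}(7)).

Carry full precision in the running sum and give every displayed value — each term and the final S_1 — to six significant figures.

S_1 ≈ 1.96159e+08

The integral term ∫_7^32 x^5 dx = 1.78937e+08.
Boundary: ½(f(7) + f(32)) = ½(16807.0 + 3.35544e+07) = 1.67856e+07.
Running total after boundary: 1.95723e+08.
k=1: B_{2}/(2)! × [f^{(1)}(32) − f^{(1)}(7)] = 1/12 × (5.24288e+06 − 12005.0) = 435906.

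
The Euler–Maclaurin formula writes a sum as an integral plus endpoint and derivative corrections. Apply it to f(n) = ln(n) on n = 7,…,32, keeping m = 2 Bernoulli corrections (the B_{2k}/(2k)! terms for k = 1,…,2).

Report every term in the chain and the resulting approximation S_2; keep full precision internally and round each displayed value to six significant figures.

∫_7^32 ln(x) dx evaluates to 72.2822.
Boundary: ½(f(7) + f(32)) = ½(1.94591 + 3.46574) = 2.70582.
Running total after boundary: 74.9880.
Order-1 term: 1/12 · (0.0312500 − 0.142857) = -0.00930060.
Partial sum through k=1: 74.9787.
Order-2 term: −1/720 · (6.10352e-05 − 0.00583090) = 8.01371e-06.

S_2 ≈ 74.9787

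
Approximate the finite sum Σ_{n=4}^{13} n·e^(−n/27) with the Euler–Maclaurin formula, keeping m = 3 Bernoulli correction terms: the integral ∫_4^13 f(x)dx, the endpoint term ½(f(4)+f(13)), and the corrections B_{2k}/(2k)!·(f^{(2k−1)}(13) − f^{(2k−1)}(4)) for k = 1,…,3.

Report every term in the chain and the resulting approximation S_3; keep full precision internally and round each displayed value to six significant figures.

S_3 ≈ 60.1574

∫_4^13 x·e^(−x/27) dx evaluates to 54.4512.
½[f(4) + f(13)] = ½[3.44921 + 8.03228] = 5.74074.
Integral + boundary = 60.1919.
k=1: B_{2}/(2)! × [f^{(1)}(13) − f^{(1)}(4)] = 1/12 × (0.320376 − 0.734555) = -0.0345149.
Running total after k=1: 60.1574.
k=2: B_{4}/(4)! × [f^{(3)}(13) − f^{(3)}(4)] = −1/720 × (0.00213458 − 0.00337334) = 1.72049e-06.
Running total after k=2: 60.1574.
k=3: B_{6}/(6)! × [f^{(5)}(13) − f^{(5)}(4)] = 1/30240 × (5.25335e-06 − 7.87250e-06) = -8.66121e-11.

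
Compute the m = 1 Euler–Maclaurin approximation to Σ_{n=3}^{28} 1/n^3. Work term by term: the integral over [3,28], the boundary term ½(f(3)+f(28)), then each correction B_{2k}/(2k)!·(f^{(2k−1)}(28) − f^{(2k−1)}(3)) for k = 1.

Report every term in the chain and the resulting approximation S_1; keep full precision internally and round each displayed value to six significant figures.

S_1 ≈ 0.0765451

The integral term ∫_3^28 1/x^3 dx = 0.0549178.
Boundary: ½(f(3) + f(28)) = ½(0.0370370 + 4.55539e-05) = 0.0185413.
Integral + boundary = 0.0734591.
k=1: B_{2}/(2)! × [f^{(1)}(28) − f^{(1)}(3)] = 1/12 × (-4.88078e-06 − (-0.0370370)) = 0.00308601.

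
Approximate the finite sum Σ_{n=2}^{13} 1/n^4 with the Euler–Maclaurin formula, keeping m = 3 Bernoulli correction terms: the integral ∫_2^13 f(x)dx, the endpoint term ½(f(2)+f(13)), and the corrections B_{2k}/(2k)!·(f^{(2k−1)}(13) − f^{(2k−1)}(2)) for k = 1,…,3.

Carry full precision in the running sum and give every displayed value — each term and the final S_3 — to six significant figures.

S_3 ≈ 0.0823302

The integral term ∫_2^13 1/x^4 dx = 0.0415149.
Boundary: ½(f(2) + f(13)) = ½(0.0625000 + 3.50128e-05) = 0.0312675.
Integral + boundary = 0.0727825.
k=1: B_{2}/(2)! × [f^{(1)}(13) − f^{(1)}(2)] = 1/12 × (-1.07732e-05 − (-0.125000)) = 0.0104158.
Partial sum through k=1: 0.0831982.
k=2: B_{4}/(4)! × [f^{(3)}(13) − f^{(3)}(2)] = −1/720 × (-1.91240e-06 − (-0.937500)) = -0.00130208.
Partial sum through k=2: 0.0818961.
k=3: B_{6}/(6)! × [f^{(5)}(13) − f^{(5)}(2)] = 1/30240 × (-6.33693e-07 − (-13.1250)) = 0.000434028.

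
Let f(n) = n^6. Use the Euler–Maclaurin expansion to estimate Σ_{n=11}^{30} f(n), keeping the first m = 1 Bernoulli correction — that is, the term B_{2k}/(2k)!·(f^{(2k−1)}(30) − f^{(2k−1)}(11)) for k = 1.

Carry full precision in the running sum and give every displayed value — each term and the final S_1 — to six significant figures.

∫_11^30 x^6 dx evaluates to 3.12150e+09.
½[f(11) + f(30)] = ½[1.77156e+06 + 7.29000e+08] = 3.65386e+08.
Integral + boundary = 3.48689e+09.
Correction k=1: B_{2}/2! · (f^{(1)}(30) − f^{(1)}(11)) = 1/12 · (1.45800e+08 − 966306) = 1.20695e+07.

S_1 ≈ 3.49896e+09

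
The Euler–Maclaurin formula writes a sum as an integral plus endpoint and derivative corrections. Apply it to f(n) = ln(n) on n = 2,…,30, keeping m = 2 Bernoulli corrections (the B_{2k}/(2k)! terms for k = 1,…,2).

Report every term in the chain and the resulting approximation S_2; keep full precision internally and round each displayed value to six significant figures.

S_2 ≈ 74.6583

Integral: ∫_2^30 ln(x) dx = 72.6496.
Endpoint term: (f(2) + f(30))/2 = (0.693147 + 3.40120)/2 = 2.04717.
So far: 74.6968.
Correction k=1: B_{2}/2! · (f^{(1)}(30) − f^{(1)}(2)) = 1/12 · (0.0333333 − 0.500000) = -0.0388889.
Partial sum through k=1: 74.6579.
Correction k=2: B_{4}/4! · (f^{(3)}(30) − f^{(3)}(2)) = −1/720 · (7.40741e-05 − 0.250000) = 0.000347119.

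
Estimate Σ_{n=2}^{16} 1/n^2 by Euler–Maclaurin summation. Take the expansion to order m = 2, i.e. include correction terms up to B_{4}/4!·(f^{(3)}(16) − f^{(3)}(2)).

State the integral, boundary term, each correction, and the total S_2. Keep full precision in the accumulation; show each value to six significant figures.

S_2 ≈ 0.584204

The integral term ∫_2^16 1/x^2 dx = 0.437500.
½[f(2) + f(16)] = ½[0.250000 + 0.00390625] = 0.126953.
Running total after boundary: 0.564453.
Correction k=1: B_{2}/2! · (f^{(1)}(16) − f^{(1)}(2)) = 1/12 · (-0.000488281 − (-0.250000)) = 0.0207926.
Partial sum through k=1: 0.585246.
Correction k=2: B_{4}/4! · (f^{(3)}(16) − f^{(3)}(2)) = −1/720 · (-2.28882e-05 − (-0.750000)) = -0.00104163.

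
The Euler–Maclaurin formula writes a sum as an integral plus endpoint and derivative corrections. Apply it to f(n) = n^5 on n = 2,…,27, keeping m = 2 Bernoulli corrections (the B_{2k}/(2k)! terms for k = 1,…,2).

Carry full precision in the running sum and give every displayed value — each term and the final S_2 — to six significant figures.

The integral term ∫_2^27 x^5 dx = 6.45701e+07.
Boundary: ½(f(2) + f(27)) = ½(32.0000 + 1.43489e+07) = 7.17447e+06.
Integral + boundary = 7.17445e+07.
Order-1 term: 1/12 · (2.65720e+06 − 80.0000) = 221427.
After k=1: 7.19660e+07.
Order-2 term: −1/720 · (43740.0 − 240.000) = -60.4167.

S_2 ≈ 7.19659e+07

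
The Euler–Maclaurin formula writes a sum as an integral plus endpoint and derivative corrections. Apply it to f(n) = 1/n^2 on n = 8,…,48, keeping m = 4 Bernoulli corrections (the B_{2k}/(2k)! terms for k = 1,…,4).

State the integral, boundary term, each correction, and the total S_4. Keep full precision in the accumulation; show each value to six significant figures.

S_4 ≈ 0.112519

Integral: ∫_8^48 1/x^2 dx = 0.104167.
Endpoint term: (f(8) + f(48))/2 = (0.0156250 + 0.000434028)/2 = 0.00802951.
Running total after boundary: 0.112196.
k=1: B_{2}/(2)! × [f^{(1)}(48) − f^{(1)}(8)] = 1/12 × (-1.80845e-05 − (-0.00390625)) = 0.000324014.
Partial sum through k=1: 0.112520.
k=2: B_{4}/(4)! × [f^{(3)}(48) − f^{(3)}(8)] = −1/720 × (-9.41901e-08 − (-0.000732422)) = -1.01712e-06.
Partial sum through k=2: 0.112519.
k=3: B_{6}/(6)! × [f^{(5)}(48) − f^{(5)}(8)] = 1/30240 × (-1.22643e-09 − (-0.000343323)) = 1.13532e-08.
Partial sum through k=3: 0.112519.
k=4: B_{8}/(8)! × [f^{(7)}(48) − f^{(7)}(8)] = −1/1209600 × (-2.98091e-11 − (-0.000300407)) = -2.48353e-10.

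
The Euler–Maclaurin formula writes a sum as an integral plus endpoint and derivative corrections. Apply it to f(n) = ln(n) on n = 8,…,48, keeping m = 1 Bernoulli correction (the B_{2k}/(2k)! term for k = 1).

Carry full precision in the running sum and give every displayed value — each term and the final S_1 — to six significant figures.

∫_8^48 ln(x) dx evaluates to 129.182.
Endpoint term: (f(8) + f(48))/2 = (2.07944 + 3.87120)/2 = 2.97532.
So far: 132.157.
Order-1 term: 1/12 · (0.0208333 − 0.125000) = -0.00868056.

S_1 ≈ 132.149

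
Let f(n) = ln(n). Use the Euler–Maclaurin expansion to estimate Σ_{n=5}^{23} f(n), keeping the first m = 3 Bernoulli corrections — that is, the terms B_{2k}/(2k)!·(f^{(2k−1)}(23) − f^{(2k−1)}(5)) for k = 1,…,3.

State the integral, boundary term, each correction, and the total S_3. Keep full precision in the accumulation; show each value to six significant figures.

The integral term ∫_5^23 ln(x) dx = 46.0692.
½[f(5) + f(23)] = ½[1.60944 + 3.13549] = 2.37247.
So far: 48.4416.
Order-1 term: 1/12 · (0.0434783 − 0.200000) = -0.0130435.
Running total after k=1: 48.4286.
Order-2 term: −1/720 · (0.000164379 − 0.0160000) = 2.19939e-05.
Running total after k=2: 48.4286.
Order-3 term: 1/30240 · (3.72883e-06 − 0.00768000) = -2.53845e-07.

S_3 ≈ 48.4286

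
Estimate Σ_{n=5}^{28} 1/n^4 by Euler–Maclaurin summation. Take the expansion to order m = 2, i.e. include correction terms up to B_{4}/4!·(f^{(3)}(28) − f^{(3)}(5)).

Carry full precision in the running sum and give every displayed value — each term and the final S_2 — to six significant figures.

∫_5^28 1/x^4 dx evaluates to 0.00265148.
Endpoint term: (f(5) + f(28))/2 = (0.00160000 + 1.62693e-06)/2 = 0.000800813.
So far: 0.00345230.
k=1: B_{2}/(2)! × [f^{(1)}(28) − f^{(1)}(5)] = 1/12 × (-2.32418e-07 − (-0.00128000)) = 0.000106647.
Running total after k=1: 0.00355894.
k=2: B_{4}/(4)! × [f^{(3)}(28) − f^{(3)}(5)] = −1/720 × (-8.89355e-09 − (-0.00153600)) = -2.13332e-06.

S_2 ≈ 0.00355681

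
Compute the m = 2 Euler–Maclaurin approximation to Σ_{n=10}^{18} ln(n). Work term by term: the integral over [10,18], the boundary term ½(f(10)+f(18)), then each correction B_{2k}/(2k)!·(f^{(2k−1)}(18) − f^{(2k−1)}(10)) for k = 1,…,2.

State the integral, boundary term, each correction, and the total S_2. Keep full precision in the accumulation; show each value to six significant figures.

∫_10^18 ln(x) dx evaluates to 21.0008.
½[f(10) + f(18)] = ½[2.30259 + 2.89037] = 2.59648.
Running total after boundary: 23.5973.
Order-1 term: 1/12 · (0.0555556 − 0.100000) = -0.00370370.
Partial sum through k=1: 23.5936.
Order-2 term: −1/720 · (0.000342936 − 0.00200000) = 2.30148e-06.

S_2 ≈ 23.5936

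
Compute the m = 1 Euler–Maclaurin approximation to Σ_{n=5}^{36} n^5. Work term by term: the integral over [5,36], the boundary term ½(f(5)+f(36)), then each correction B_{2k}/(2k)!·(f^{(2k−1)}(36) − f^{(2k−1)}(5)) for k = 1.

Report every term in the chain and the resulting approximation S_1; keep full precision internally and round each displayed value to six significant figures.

Integral: ∫_5^36 x^5 dx = 3.62794e+08.
Boundary: ½(f(5) + f(36)) = ½(3125.00 + 6.04662e+07) = 3.02347e+07.
Integral + boundary = 3.93029e+08.
k=1: B_{2}/(2)! × [f^{(1)}(36) − f^{(1)}(5)] = 1/12 × (8.39808e+06 − 3125.00) = 699580.

S_1 ≈ 3.93729e+08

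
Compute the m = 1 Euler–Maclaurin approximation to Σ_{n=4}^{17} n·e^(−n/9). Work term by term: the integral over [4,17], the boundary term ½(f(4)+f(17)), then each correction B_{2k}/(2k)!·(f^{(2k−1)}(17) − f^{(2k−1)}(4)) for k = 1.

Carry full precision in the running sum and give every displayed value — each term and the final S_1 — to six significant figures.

The integral term ∫_4^17 x·e^(−x/9) dx = 39.6280.
Endpoint term: (f(4) + f(17))/2 = (2.56472 + 2.57108)/2 = 2.56790.
Running total after boundary: 42.1959.
k=1: B_{2}/(2)! × [f^{(1)}(17) − f^{(1)}(4)] = 1/12 × (-0.134435 − 0.356211) = -0.0408872.

S_1 ≈ 42.1550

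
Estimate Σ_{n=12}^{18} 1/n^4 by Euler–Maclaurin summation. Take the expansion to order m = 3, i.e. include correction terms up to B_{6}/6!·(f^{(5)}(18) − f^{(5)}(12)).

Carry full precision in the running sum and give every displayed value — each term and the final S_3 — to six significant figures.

S_3 ≈ 0.000165780

Integral: ∫_12^18 1/x^4 dx = 0.000135745.
Endpoint term: (f(12) + f(18))/2 = (4.82253e-05 + 9.52599e-06)/2 = 2.88756e-05.
Running total after boundary: 0.000164621.
Correction k=1: B_{2}/2! · (f^{(1)}(18) − f^{(1)}(12)) = 1/12 · (-2.11689e-06 − (-1.60751e-05)) = 1.16318e-06.
Partial sum through k=1: 0.000165784.
Correction k=2: B_{4}/4! · (f^{(3)}(18) − f^{(3)}(12)) = −1/720 · (-1.96008e-07 − (-3.34898e-06)) = -4.37913e-09.
Partial sum through k=2: 0.000165780.
Correction k=3: B_{6}/6! · (f^{(5)}(18) − f^{(5)}(12)) = 1/30240 · (-3.38779e-08 − (-1.30238e-06)) = 4.19479e-11.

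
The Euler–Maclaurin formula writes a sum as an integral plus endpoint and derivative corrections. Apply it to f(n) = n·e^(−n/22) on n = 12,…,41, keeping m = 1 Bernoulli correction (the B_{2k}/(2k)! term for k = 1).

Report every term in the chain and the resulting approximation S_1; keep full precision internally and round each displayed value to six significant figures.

S_1 ≈ 225.170

Integral: ∫_12^41 x·e^(−x/22) dx = 218.545.
½[f(12) + f(41)] = ½[6.95494 + 6.35941] = 6.65717.
Integral + boundary = 225.203.
Order-1 term: 1/12 · (-0.133957 − 0.263445) = -0.0331168.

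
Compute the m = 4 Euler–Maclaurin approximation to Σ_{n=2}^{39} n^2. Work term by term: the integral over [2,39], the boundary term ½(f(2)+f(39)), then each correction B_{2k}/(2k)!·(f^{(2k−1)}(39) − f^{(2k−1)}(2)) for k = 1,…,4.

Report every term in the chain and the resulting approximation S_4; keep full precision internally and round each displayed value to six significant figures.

Integral: ∫_2^39 x^2 dx = 19770.3.
½[f(2) + f(39)] = ½[4.00000 + 1521.00] = 762.500.
So far: 20532.8.
Correction k=1: B_{2}/2! · (f^{(1)}(39) − f^{(1)}(2)) = 1/12 · (78.0000 − 4.00000) = 6.16667.
Running total after k=1: 20539.0.
Correction k=2: B_{4}/4! · (f^{(3)}(39) − f^{(3)}(2)) = −1/720 · (0.00000 − 0.00000) = 0.00000.
Running total after k=2: 20539.0.
Correction k=3: B_{6}/6! · (f^{(5)}(39) − f^{(5)}(2)) = 1/30240 · (0.00000 − 0.00000) = 0.00000.
Running total after k=3: 20539.0.
Correction k=4: B_{8}/8! · (f^{(7)}(39) − f^{(7)}(2)) = −1/1209600 · (0.00000 − 0.00000) = 0.00000.

S_4 ≈ 20539.0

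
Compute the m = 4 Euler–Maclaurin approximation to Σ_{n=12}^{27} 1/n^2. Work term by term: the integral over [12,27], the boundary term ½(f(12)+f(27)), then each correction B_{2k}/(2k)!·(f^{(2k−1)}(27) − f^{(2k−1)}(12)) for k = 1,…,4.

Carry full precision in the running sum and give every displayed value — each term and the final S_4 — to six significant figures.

S_4 ≈ 0.0505422

∫_12^27 1/x^2 dx evaluates to 0.0462963.
Boundary: ½(f(12) + f(27)) = ½(0.00694444 + 0.00137174) = 0.00415809.
Running total after boundary: 0.0504544.
k=1: B_{2}/(2)! × [f^{(1)}(27) − f^{(1)}(12)] = 1/12 × (-0.000101611 − (-0.00115741)) = 8.79831e-05.
Partial sum through k=1: 0.0505424.
k=2: B_{4}/(4)! × [f^{(3)}(27) − f^{(3)}(12)] = −1/720 × (-1.67260e-06 − (-9.64506e-05)) = -1.31636e-07.
Partial sum through k=2: 0.0505422.
k=3: B_{6}/(6)! × [f^{(5)}(27) − f^{(5)}(12)] = 1/30240 × (-6.88313e-08 − (-2.00939e-05)) = 6.62204e-10.
Partial sum through k=3: 0.0505422.
k=4: B_{8}/(8)! × [f^{(7)}(27) − f^{(7)}(12)] = −1/1209600 × (-5.28745e-09 − (-7.81429e-06)) = -6.45585e-12.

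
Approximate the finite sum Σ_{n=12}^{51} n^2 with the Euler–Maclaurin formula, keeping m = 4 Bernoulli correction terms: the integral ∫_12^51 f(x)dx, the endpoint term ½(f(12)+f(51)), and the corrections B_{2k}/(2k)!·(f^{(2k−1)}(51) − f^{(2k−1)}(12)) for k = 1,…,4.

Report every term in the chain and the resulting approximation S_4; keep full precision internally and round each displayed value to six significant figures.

S_4 ≈ 45020.0

∫_12^51 x^2 dx evaluates to 43641.0.
½[f(12) + f(51)] = ½[144.000 + 2601.00] = 1372.50.
Running total after boundary: 45013.5.
Correction k=1: B_{2}/2! · (f^{(1)}(51) − f^{(1)}(12)) = 1/12 · (102.000 − 24.0000) = 6.50000.
Running total after k=1: 45020.0.
Correction k=2: B_{4}/4! · (f^{(3)}(51) − f^{(3)}(12)) = −1/720 · (0.00000 − 0.00000) = 0.00000.
Running total after k=2: 45020.0.
Correction k=3: B_{6}/6! · (f^{(5)}(51) − f^{(5)}(12)) = 1/30240 · (0.00000 − 0.00000) = 0.00000.
Running total after k=3: 45020.0.
Correction k=4: B_{8}/8! · (f^{(7)}(51) − f^{(7)}(12)) = −1/1209600 · (0.00000 − 0.00000) = 0.00000.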